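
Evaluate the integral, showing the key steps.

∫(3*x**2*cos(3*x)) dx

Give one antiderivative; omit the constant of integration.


Step 1. Integrate ∫(3*x**2*cos(3*x)) dx by parts with u = x**2, dv = (3*cos(3*x)) dx, so v = sin(3*x): now x**2*sin(3*x) + ∫(-2*x*sin(3*x)) dx.
Step 2. Integrate ∫(-2*x*sin(3*x)) dx by parts with u = x, dv = (-2*sin(3*x)) dx, so v = 2*cos(3*x)/3: now x**2*sin(3*x) + 2*x*cos(3*x)/3 + ∫(-2*cos(3*x)/3) dx.
Step 3. Evaluate the standard form: now x**2*sin(3*x) + 2*x*cos(3*x)/3 - 2*sin(3*x)/9.
Answer: x**2*sin(3*x) + 2*x*cos(3*x)/3 - 2*sin(3*x)/9.


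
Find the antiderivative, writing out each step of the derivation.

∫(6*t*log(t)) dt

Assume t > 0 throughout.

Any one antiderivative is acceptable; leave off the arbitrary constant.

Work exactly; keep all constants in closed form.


Step 1. Integrate ∫(6*t*log(t)) dt by parts with u = log(t), dv = (6*t) dt, so v = 3*t**2 [assuming t > 0]: now 3*t**2*log(t) + ∫(-3*t) dt.
Step 2. Evaluate the standard form: now 3*t**2*log(t) - 3*t**2/2.
Answer: 3*t**2*log(t) - 3*t**2/2.


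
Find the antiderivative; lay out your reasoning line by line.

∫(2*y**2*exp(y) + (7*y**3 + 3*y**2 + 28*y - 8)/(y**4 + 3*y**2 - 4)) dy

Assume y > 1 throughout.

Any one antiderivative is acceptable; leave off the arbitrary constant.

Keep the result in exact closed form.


Step 1. Rewrite: now ∫(2*y**2*exp(y)) dy + ∫((7*y**3 + 3*y**2 + 28*y - 8)/(y**4 + 3*y**2 - 4)) dy.
Step 2. Integrate ∫(2*y**2*exp(y)) dy by parts with u = y**2, dv = (2*exp(y)) dy, so v = 2*exp(y): now 2*y**2*exp(y) + ∫(-4*y*exp(y)) dy + ∫((7*y**3 + 3*y**2 + 28*y - 8)/(y**4 + 3*y**2 - 4)) dy.
Step 3. Integrate ∫(-4*y*exp(y)) dy by parts with u = y, dv = (-4*exp(y)) dy, so v = -4*exp(y): now 2*y**2*exp(y) - 4*y*exp(y) + ∫((7*y**3 + 3*y**2 + 28*y - 8)/(y**4 + 3*y**2 - 4)) dy + ∫(4*exp(y)) dy.
Step 4. Evaluate the standard form: now 2*y**2*exp(y) - 4*y*exp(y) + 4*exp(y) + ∫((7*y**3 + 3*y**2 + 28*y - 8)/(y**4 + 3*y**2 - 4)) dy.
Step 5. Decompose ∫((7*y**3 + 3*y**2 + 28*y - 8)/(y**4 + 3*y**2 - 4)) dy by partial fractions, (7*y**3 + 3*y**2 + 28*y - 8)/(y**4 + 3*y**2 - 4) = 4/(y**2 + 4) + 4/(y + 1) + 3/(y - 1): now 2*y**2*exp(y) - 4*y*exp(y) + 4*exp(y) + ∫(3/(y - 1)) dy + ∫(4/(y + 1)) dy + ∫(4/(y**2 + 4)) dy.
Step 6. Evaluate the standard form [assuming y > 1]: now 2*y**2*exp(y) - 4*y*exp(y) + 4*exp(y) + 3*log(y - 1) + ∫(4/(y + 1)) dy + ∫(4/(y**2 + 4)) dy.
Step 7. Evaluate the standard form [assuming y > -1]: now 2*y**2*exp(y) - 4*y*exp(y) + 4*exp(y) + 3*log(y - 1) + 4*log(y + 1) + ∫(4/(y**2 + 4)) dy.
Step 8. Evaluate the standard form: now 2*y**2*exp(y) - 4*y*exp(y) + 4*exp(y) + 3*log(y - 1) + 4*log(y + 1) + 2*atan(y/2).
Answer: 2*y**2*exp(y) - 4*y*exp(y) + 4*exp(y) + 3*log(y - 1) + 4*log(y + 1) + 2*atan(y/2).


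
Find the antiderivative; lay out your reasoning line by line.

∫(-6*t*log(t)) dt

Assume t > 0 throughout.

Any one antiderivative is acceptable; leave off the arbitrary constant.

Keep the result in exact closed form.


Step 1. Integrate ∫(-6*t*log(t)) dt by parts with u = log(t), dv = (-6*t) dt, so v = -3*t**2 [assuming t > 0]: now -3*t**2*log(t) + ∫(3*t) dt.
Step 2. Evaluate the standard form: now -3*t**2*log(t) + 3*t**2/2.
Answer: -3*t**2*log(t) + 3*t**2/2.


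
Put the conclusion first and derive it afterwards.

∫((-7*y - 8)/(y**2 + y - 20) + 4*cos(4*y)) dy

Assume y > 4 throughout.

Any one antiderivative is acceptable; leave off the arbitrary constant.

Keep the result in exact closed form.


The answer is -4*log(y - 4) - 3*log(y + 5) + sin(4*y).
Step 1. Rewrite: now ∫((-7*y - 8)/(y**2 + y - 20)) dy + ∫(4*cos(4*y)) dy.
Step 2. Decompose ∫((-7*y - 8)/(y**2 + y - 20)) dy by partial fractions, (-7*y - 8)/(y**2 + y - 20) = -3/(y + 5) - 4/(y - 4): now ∫(-4/(y - 4)) dy + ∫(-3/(y + 5)) dy + ∫(4*cos(4*y)) dy.
Step 3. Evaluate the standard form [assuming y > 4]: now -4*log(y - 4) + ∫(-3/(y + 5)) dy + ∫(4*cos(4*y)) dy.
Step 4. Evaluate the standard form [assuming y > -5]: now -4*log(y - 4) - 3*log(y + 5) + ∫(4*cos(4*y)) dy.
Step 5. Evaluate the standard form: now -4*log(y - 4) - 3*log(y + 5) + sin(4*y).
Answer: -4*log(y - 4) - 3*log(y + 5) + sin(4*y).


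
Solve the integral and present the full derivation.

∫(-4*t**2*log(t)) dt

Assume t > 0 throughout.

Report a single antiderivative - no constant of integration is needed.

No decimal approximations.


Step 1. Integrate ∫(-4*t**2*log(t)) dt by parts with u = log(t), dv = (-4*t**2) dt, so v = -4*t**3/3 [assuming t > 0]: now -4*t**3*log(t)/3 + ∫(4*t**2/3) dt.
Step 2. Evaluate the standard form: now -4*t**3*log(t)/3 + 4*t**3/9.
Answer: -4*t**3*log(t)/3 + 4*t**3/9.


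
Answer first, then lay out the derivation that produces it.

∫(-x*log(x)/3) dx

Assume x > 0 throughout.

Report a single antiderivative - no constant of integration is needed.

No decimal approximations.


The answer is -x**2*log(x)/6 + x**2/12.
Step 1. Integrate ∫(-x*log(x)/3) dx by parts with u = log(x), dv = (-x/3) dx, so v = -x**2/6 [assuming x > 0]: now -x**2*log(x)/6 + ∫(x/6) dx.
Step 2. Evaluate the standard form: now -x**2*log(x)/6 + x**2/12.
Answer: -x**2*log(x)/6 + x**2/12.


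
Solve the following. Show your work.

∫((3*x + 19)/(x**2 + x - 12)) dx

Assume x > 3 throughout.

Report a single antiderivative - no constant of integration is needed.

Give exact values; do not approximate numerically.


Step 1. Decompose ∫((3*x + 19)/(x**2 + x - 12)) dx by partial fractions, (3*x + 19)/(x**2 + x - 12) = -1/(x + 4) + 4/(x - 3): now ∫(4/(x - 3)) dx + ∫(-1/(x + 4)) dx.
Step 2. Evaluate the standard form [assuming x > -4]: now -log(x + 4) + ∫(4/(x - 3)) dx.
Step 3. Evaluate the standard form [assuming x > 3]: now 4*log(x - 3) - log(x + 4).
Answer: 4*log(x - 3) - log(x + 4).


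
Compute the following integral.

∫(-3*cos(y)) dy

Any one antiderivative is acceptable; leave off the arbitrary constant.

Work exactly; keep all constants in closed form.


Answer: -3*sin(y).


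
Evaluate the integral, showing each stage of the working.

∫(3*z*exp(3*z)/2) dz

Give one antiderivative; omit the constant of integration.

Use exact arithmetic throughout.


Step 1. Integrate ∫(3*z*exp(3*z)/2) dz by parts with u = z, dv = (3*exp(3*z)/2) dz, so v = exp(3*z)/2: now z*exp(3*z)/2 + ∫(-exp(3*z)/2) dz.
Step 2. Evaluate the standard form: now z*exp(3*z)/2 - exp(3*z)/6.
Answer: z*exp(3*z)/2 - exp(3*z)/6.


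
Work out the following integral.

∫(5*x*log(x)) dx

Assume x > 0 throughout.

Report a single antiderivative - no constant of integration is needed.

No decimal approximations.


Answer: 5*x**2*log(x)/2 - 5*x**2/4.


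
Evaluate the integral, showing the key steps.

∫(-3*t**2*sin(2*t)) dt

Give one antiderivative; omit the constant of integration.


Step 1. Integrate ∫(-3*t**2*sin(2*t)) dt by parts with u = t**2, dv = (-3*sin(2*t)) dt, so v = 3*cos(2*t)/2: now 3*t**2*cos(2*t)/2 + ∫(-3*t*cos(2*t)) dt.
Step 2. Integrate ∫(-3*t*cos(2*t)) dt by parts with u = t, dv = (-3*cos(2*t)) dt, so v = -3*sin(2*t)/2: now 3*t**2*cos(2*t)/2 - 3*t*sin(2*t)/2 + ∫(3*sin(2*t)/2) dt.
Step 3. Evaluate the standard form: now 3*t**2*cos(2*t)/2 - 3*t*sin(2*t)/2 - 3*cos(2*t)/4.
Answer: 3*t**2*cos(2*t)/2 - 3*t*sin(2*t)/2 - 3*cos(2*t)/4.


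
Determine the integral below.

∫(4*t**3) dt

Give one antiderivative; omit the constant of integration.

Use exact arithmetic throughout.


Answer: t**4.


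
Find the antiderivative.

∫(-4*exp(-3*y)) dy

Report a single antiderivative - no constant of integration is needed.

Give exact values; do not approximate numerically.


Answer: 4*exp(-3*y)/3.


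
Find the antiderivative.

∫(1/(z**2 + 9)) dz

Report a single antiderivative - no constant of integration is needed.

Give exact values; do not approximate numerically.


Answer: atan(z/3)/3.


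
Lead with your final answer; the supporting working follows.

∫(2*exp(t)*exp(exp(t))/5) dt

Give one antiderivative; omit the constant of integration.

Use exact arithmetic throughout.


The answer is 2*exp(exp(t))/5.
Step 1. Substitute u = exp(t), turning ∫(2*exp(t)*exp(exp(t))/5) dt into ∫(2*exp(u)/5) du: now ∫(2*exp(u)/5) du.
Step 2. Evaluate the standard form: now 2*exp(u)/5.
Step 3. Substitute back u = exp(t): now 2*exp(exp(t))/5.
Answer: 2*exp(exp(t))/5.


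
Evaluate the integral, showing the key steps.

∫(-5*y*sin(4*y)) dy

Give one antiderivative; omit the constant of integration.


Step 1. Integrate ∫(-5*y*sin(4*y)) dy by parts with u = y, dv = (-5*sin(4*y)) dy, so v = 5*cos(4*y)/4: now 5*y*cos(4*y)/4 + ∫(-5*cos(4*y)/4) dy.
Step 2. Evaluate the standard form: now 5*y*cos(4*y)/4 - 5*sin(4*y)/16.
Answer: 5*y*cos(4*y)/4 - 5*sin(4*y)/16.


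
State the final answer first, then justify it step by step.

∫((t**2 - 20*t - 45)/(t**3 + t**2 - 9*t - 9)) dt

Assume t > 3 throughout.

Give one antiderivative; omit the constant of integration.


The answer is -4*log(t - 3) + 3*log(t + 1) + 2*log(t + 3).
Step 1. Decompose ∫((t**2 - 20*t - 45)/(t**3 + t**2 - 9*t - 9)) dt by partial fractions, (t**2 - 20*t - 45)/(t**3 + t**2 - 9*t - 9) = 2/(t + 3) + 3/(t + 1) - 4/(t - 3): now ∫(-4/(t - 3)) dt + ∫(3/(t + 1)) dt + ∫(2/(t + 3)) dt.
Step 2. Evaluate the standard form [assuming t > -3]: now 2*log(t + 3) + ∫(-4/(t - 3)) dt + ∫(3/(t + 1)) dt.
Step 3. Evaluate the standard form [assuming t > 3]: now -4*log(t - 3) + 2*log(t + 3) + ∫(3/(t + 1)) dt.
Step 4. Evaluate the standard form [assuming t > -1]: now -4*log(t - 3) + 3*log(t + 1) + 2*log(t + 3).
Answer: -4*log(t - 3) + 3*log(t + 1) + 2*log(t + 3).


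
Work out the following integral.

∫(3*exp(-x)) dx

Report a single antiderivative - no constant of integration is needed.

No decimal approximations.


Answer: -3*exp(-x).


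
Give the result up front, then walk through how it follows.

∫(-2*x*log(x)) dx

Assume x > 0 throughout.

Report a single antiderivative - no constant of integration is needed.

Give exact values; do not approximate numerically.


The answer is -x**2*log(x) + x**2/2.
Step 1. Integrate ∫(-2*x*log(x)) dx by parts with u = log(x), dv = (-2*x) dx, so v = -x**2 [assuming x > 0]: now -x**2*log(x) + ∫(x) dx.
Step 2. Evaluate the standard form: now -x**2*log(x) + x**2/2.
Answer: -x**2*log(x) + x**2/2.


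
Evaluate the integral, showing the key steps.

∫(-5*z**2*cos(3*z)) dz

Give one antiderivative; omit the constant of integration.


Step 1. Integrate ∫(-5*z**2*cos(3*z)) dz by parts with u = z**2, dv = (-5*cos(3*z)) dz, so v = -5*sin(3*z)/3: now -5*z**2*sin(3*z)/3 + ∫(10*z*sin(3*z)/3) dz.
Step 2. Integrate ∫(10*z*sin(3*z)/3) dz by parts with u = z, dv = (10*sin(3*z)/3) dz, so v = -10*cos(3*z)/9: now -5*z**2*sin(3*z)/3 - 10*z*cos(3*z)/9 + ∫(10*cos(3*z)/9) dz.
Step 3. Evaluate the standard form: now -5*z**2*sin(3*z)/3 - 10*z*cos(3*z)/9 + 10*sin(3*z)/27.
Answer: -5*z**2*sin(3*z)/3 - 10*z*cos(3*z)/9 + 10*sin(3*z)/27.


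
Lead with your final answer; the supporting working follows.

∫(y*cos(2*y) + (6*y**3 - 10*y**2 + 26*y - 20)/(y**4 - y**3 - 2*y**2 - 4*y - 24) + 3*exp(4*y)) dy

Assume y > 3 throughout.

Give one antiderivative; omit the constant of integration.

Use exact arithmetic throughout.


The answer is y*sin(2*y)/2 + 3*exp(4*y)/4 + 2*log(y - 3) + 4*log(y + 2) + cos(2*y)/4 - atan(y/2).
Step 1. Rewrite: now ∫(y*cos(2*y)) dy + ∫((6*y**3 - 10*y**2 + 26*y - 20)/(y**4 - y**3 - 2*y**2 - 4*y - 24)) dy + ∫(3*exp(4*y)) dy.
Step 2. Integrate ∫(y*cos(2*y)) dy by parts with u = y, dv = (cos(2*y)) dy, so v = sin(2*y)/2: now y*sin(2*y)/2 + ∫((6*y**3 - 10*y**2 + 26*y - 20)/(y**4 - y**3 - 2*y**2 - 4*y - 24)) dy + ∫(3*exp(4*y)) dy + ∫(-sin(2*y)/2) dy.
Step 3. Evaluate the standard form: now y*sin(2*y)/2 + cos(2*y)/4 + ∫((6*y**3 - 10*y**2 + 26*y - 20)/(y**4 - y**3 - 2*y**2 - 4*y - 24)) dy + ∫(3*exp(4*y)) dy.
Step 4. Decompose ∫((6*y**3 - 10*y**2 + 26*y - 20)/(y**4 - y**3 - 2*y**2 - 4*y - 24)) dy by partial fractions, (6*y**3 - 10*y**2 + 26*y - 20)/(y**4 - y**3 - 2*y**2 - 4*y - 24) = -2/(y**2 + 4) + 4/(y + 2) + 2/(y - 3): now y*sin(2*y)/2 + cos(2*y)/4 + ∫(2/(y - 3)) dy + ∫(4/(y + 2)) dy + ∫(-2/(y**2 + 4)) dy + ∫(3*exp(4*y)) dy.
Step 5. Evaluate the standard form [assuming y > 3]: now y*sin(2*y)/2 + 2*log(y - 3) + cos(2*y)/4 + ∫(4/(y + 2)) dy + ∫(-2/(y**2 + 4)) dy + ∫(3*exp(4*y)) dy.
Step 6. Evaluate the standard form [assuming y > -2]: now y*sin(2*y)/2 + 2*log(y - 3) + 4*log(y + 2) + cos(2*y)/4 + ∫(-2/(y**2 + 4)) dy + ∫(3*exp(4*y)) dy.
Step 7. Evaluate the standard form: now y*sin(2*y)/2 + 2*log(y - 3) + 4*log(y + 2) + cos(2*y)/4 - atan(y/2) + ∫(3*exp(4*y)) dy.
Step 8. Evaluate the standard form: now y*sin(2*y)/2 + 3*exp(4*y)/4 + 2*log(y - 3) + 4*log(y + 2) + cos(2*y)/4 - atan(y/2).
Answer: y*sin(2*y)/2 + 3*exp(4*y)/4 + 2*log(y - 3) + 4*log(y + 2) + cos(2*y)/4 - atan(y/2).


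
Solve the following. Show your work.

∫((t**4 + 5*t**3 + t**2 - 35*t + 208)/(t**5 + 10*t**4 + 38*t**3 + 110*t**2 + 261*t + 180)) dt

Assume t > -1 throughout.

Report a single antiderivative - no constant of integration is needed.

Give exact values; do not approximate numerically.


Step 1. Decompose ∫((t**4 + 5*t**3 + t**2 - 35*t + 208)/(t**5 + 10*t**4 + 38*t**3 + 110*t**2 + 261*t + 180)) dt by partial fractions, (t**4 + 5*t**3 + t**2 - 35*t + 208)/(t**5 + 10*t**4 + 38*t**3 + 110*t**2 + 261*t + 180) = -4/(t**2 + 9) + 3/(t + 5) - 4/(t + 4) + 2/(t + 1): now ∫(2/(t + 1)) dt + ∫(-4/(t + 4)) dt + ∫(3/(t + 5)) dt + ∫(-4/(t**2 + 9)) dt.
Step 2. Evaluate the standard form [assuming t > -1]: now 2*log(t + 1) + ∫(-4/(t + 4)) dt + ∫(3/(t + 5)) dt + ∫(-4/(t**2 + 9)) dt.
Step 3. Evaluate the standard form [assuming t > -4]: now 2*log(t + 1) - 4*log(t + 4) + ∫(3/(t + 5)) dt + ∫(-4/(t**2 + 9)) dt.
Step 4. Evaluate the standard form [assuming t > -5]: now 2*log(t + 1) - 4*log(t + 4) + 3*log(t + 5) + ∫(-4/(t**2 + 9)) dt.
Step 5. Evaluate the standard form: now 2*log(t + 1) - 4*log(t + 4) + 3*log(t + 5) - 4*atan(t/3)/3.
Answer: 2*log(t + 1) - 4*log(t + 4) + 3*log(t + 5) - 4*atan(t/3)/3.


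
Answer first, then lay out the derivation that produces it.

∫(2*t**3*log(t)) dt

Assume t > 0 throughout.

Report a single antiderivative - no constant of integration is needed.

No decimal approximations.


The answer is t**4*log(t)/2 - t**4/8.
Step 1. Integrate ∫(2*t**3*log(t)) dt by parts with u = log(t), dv = (2*t**3) dt, so v = t**4/2 [assuming t > 0]: now t**4*log(t)/2 + ∫(-t**3/2) dt.
Step 2. Evaluate the standard form: now t**4*log(t)/2 - t**4/8.
Answer: t**4*log(t)/2 - t**4/8.


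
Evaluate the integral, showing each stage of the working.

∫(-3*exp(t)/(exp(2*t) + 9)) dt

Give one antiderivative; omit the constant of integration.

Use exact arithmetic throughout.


Step 1. Substitute u = exp(t), turning ∫(-3*exp(t)/(exp(2*t) + 9)) dt into ∫(-3/(u**2 + 9)) du: now ∫(-3/(u**2 + 9)) du.
Step 2. Evaluate the standard form: now -atan(u/3).
Step 3. Substitute back u = exp(t): now -atan(exp(t)/3).
Answer: -atan(exp(t)/3).


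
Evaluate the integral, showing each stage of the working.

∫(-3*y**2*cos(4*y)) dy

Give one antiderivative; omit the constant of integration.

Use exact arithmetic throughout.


Step 1. Integrate ∫(-3*y**2*cos(4*y)) dy by parts with u = y**2, dv = (-3*cos(4*y)) dy, so v = -3*sin(4*y)/4: now -3*y**2*sin(4*y)/4 + ∫(3*y*sin(4*y)/2) dy.
Step 2. Integrate ∫(3*y*sin(4*y)/2) dy by parts with u = y, dv = (3*sin(4*y)/2) dy, so v = -3*cos(4*y)/8: now -3*y**2*sin(4*y)/4 - 3*y*cos(4*y)/8 + ∫(3*cos(4*y)/8) dy.
Step 3. Evaluate the standard form: now -3*y**2*sin(4*y)/4 - 3*y*cos(4*y)/8 + 3*sin(4*y)/32.
Answer: -3*y**2*sin(4*y)/4 - 3*y*cos(4*y)/8 + 3*sin(4*y)/32.


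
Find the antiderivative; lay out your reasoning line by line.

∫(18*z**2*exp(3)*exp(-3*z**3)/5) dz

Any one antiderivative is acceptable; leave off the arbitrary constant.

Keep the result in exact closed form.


Step 1. Substitute u = z**3 - 1, turning ∫(18*z**2*exp(3)*exp(-3*z**3)/5) dz into ∫(6*exp(-3*u)/5) du: now ∫(6*exp(-3*u)/5) du.
Step 2. Evaluate the standard form: now -2*exp(-3*u)/5.
Step 3. Substitute back u = z**3 - 1: now -2*exp(3 - 3*z**3)/5.
Answer: -2*exp(3 - 3*z**3)/5.


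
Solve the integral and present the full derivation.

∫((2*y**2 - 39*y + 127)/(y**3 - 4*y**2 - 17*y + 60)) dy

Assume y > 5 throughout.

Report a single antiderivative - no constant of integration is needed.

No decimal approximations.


Step 1. Decompose ∫((2*y**2 - 39*y + 127)/(y**3 - 4*y**2 - 17*y + 60)) dy by partial fractions, (2*y**2 - 39*y + 127)/(y**3 - 4*y**2 - 17*y + 60) = 5/(y + 4) - 2/(y - 3) - 1/(y - 5): now ∫(-1/(y - 5)) dy + ∫(-2/(y - 3)) dy + ∫(5/(y + 4)) dy.
Step 2. Evaluate the standard form [assuming y > 3]: now -2*log(y - 3) + ∫(-1/(y - 5)) dy + ∫(5/(y + 4)) dy.
Step 3. Evaluate the standard form [assuming y > 5]: now -log(y - 5) - 2*log(y - 3) + ∫(5/(y + 4)) dy.
Step 4. Evaluate the standard form [assuming y > -4]: now -log(y - 5) - 2*log(y - 3) + 5*log(y + 4).
Answer: -log(y - 5) - 2*log(y - 3) + 5*log(y + 4).


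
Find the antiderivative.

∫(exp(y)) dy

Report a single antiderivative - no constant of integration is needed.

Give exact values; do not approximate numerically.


Answer: exp(y).


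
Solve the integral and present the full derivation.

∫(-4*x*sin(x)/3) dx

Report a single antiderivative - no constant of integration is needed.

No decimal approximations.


Step 1. Integrate ∫(-4*x*sin(x)/3) dx by parts with u = x, dv = (-4*sin(x)/3) dx, so v = 4*cos(x)/3: now 4*x*cos(x)/3 + ∫(-4*cos(x)/3) dx.
Step 2. Evaluate the standard form: now 4*x*cos(x)/3 - 4*sin(x)/3.
Answer: 4*x*cos(x)/3 - 4*sin(x)/3.


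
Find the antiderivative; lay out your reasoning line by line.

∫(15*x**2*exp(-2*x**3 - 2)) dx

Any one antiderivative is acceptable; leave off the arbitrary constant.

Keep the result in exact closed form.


Step 1. Substitute u = x**3 + 1, turning ∫(15*x**2*exp(-2*x**3 - 2)) dx into ∫(5*exp(-2*u)) du: now ∫(5*exp(-2*u)) du.
Step 2. Evaluate the standard form: now -5*exp(-2*u)/2.
Step 3. Substitute back u = x**3 + 1: now -5*exp(-2*x**3 - 2)/2.
Answer: -5*exp(-2*x**3 - 2)/2.


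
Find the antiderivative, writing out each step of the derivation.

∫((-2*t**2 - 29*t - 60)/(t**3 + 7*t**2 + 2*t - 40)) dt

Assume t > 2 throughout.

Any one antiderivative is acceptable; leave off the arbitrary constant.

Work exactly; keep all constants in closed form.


Step 1. Decompose ∫((-2*t**2 - 29*t - 60)/(t**3 + 7*t**2 + 2*t - 40)) dt by partial fractions, (-2*t**2 - 29*t - 60)/(t**3 + 7*t**2 + 2*t - 40) = 5/(t + 5) - 4/(t + 4) - 3/(t - 2): now ∫(-3/(t - 2)) dt + ∫(-4/(t + 4)) dt + ∫(5/(t + 5)) dt.
Step 2. Evaluate the standard form [assuming t > -5]: now 5*log(t + 5) + ∫(-3/(t - 2)) dt + ∫(-4/(t + 4)) dt.
Step 3. Evaluate the standard form [assuming t > -4]: now -4*log(t + 4) + 5*log(t + 5) + ∫(-3/(t - 2)) dt.
Step 4. Evaluate the standard form [assuming t > 2]: now -3*log(t - 2) - 4*log(t + 4) + 5*log(t + 5).
Answer: -3*log(t - 2) - 4*log(t + 4) + 5*log(t + 5).


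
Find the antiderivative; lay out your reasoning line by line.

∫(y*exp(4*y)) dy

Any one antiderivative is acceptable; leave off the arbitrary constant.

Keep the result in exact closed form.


Step 1. Integrate ∫(y*exp(4*y)) dy by parts with u = y, dv = (exp(4*y)) dy, so v = exp(4*y)/4: now y*exp(4*y)/4 + ∫(-exp(4*y)/4) dy.
Step 2. Evaluate the standard form: now y*exp(4*y)/4 - exp(4*y)/16.
Answer: y*exp(4*y)/4 - exp(4*y)/16.


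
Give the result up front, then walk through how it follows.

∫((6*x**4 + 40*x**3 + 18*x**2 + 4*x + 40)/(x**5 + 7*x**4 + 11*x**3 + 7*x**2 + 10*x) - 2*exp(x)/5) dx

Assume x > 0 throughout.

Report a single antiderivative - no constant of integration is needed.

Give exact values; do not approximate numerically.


The answer is -2*exp(x)/5 + 4*log(x) + 4*log(x + 2) - 2*log(x + 5) - 4*atan(x).
Step 1. Rewrite: now ∫((6*x**4 + 40*x**3 + 18*x**2 + 4*x + 40)/(x**5 + 7*x**4 + 11*x**3 + 7*x**2 + 10*x)) dx + ∫(-2*exp(x)/5) dx.
Step 2. Evaluate the standard form: now -2*exp(x)/5 + ∫((6*x**4 + 40*x**3 + 18*x**2 + 4*x + 40)/(x**5 + 7*x**4 + 11*x**3 + 7*x**2 + 10*x)) dx.
Step 3. Decompose ∫((6*x**4 + 40*x**3 + 18*x**2 + 4*x + 40)/(x**5 + 7*x**4 + 11*x**3 + 7*x**2 + 10*x)) dx by partial fractions, (6*x**4 + 40*x**3 + 18*x**2 + 4*x + 40)/(x**5 + 7*x**4 + 11*x**3 + 7*x**2 + 10*x) = -4/(x**2 + 1) - 2/(x + 5) + 4/(x + 2) + 4/x: now -2*exp(x)/5 + ∫(4/x) dx + ∫(4/(x + 2)) dx + ∫(-2/(x + 5)) dx + ∫(-4/(x**2 + 1)) dx.
Step 4. Evaluate the standard form [assuming x > -2]: now -2*exp(x)/5 + 4*log(x + 2) + ∫(4/x) dx + ∫(-2/(x + 5)) dx + ∫(-4/(x**2 + 1)) dx.
Step 5. Evaluate the standard form [assuming x > 0]: now -2*exp(x)/5 + 4*log(x) + 4*log(x + 2) + ∫(-2/(x + 5)) dx + ∫(-4/(x**2 + 1)) dx.
Step 6. Evaluate the standard form [assuming x > -5]: now -2*exp(x)/5 + 4*log(x) + 4*log(x + 2) - 2*log(x + 5) + ∫(-4/(x**2 + 1)) dx.
Step 7. Evaluate the standard form: now -2*exp(x)/5 + 4*log(x) + 4*log(x + 2) - 2*log(x + 5) - 4*atan(x).
Answer: -2*exp(x)/5 + 4*log(x) + 4*log(x + 2) - 2*log(x + 5) - 4*atan(x).


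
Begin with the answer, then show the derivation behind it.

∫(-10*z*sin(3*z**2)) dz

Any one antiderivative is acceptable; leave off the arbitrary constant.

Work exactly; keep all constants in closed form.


The answer is 5*cos(3*z**2)/3.
Step 1. Substitute u = z**2, turning ∫(-10*z*sin(3*z**2)) dz into ∫(-5*sin(3*u)) du: now ∫(-5*sin(3*u)) du.
Step 2. Evaluate the standard form: now 5*cos(3*u)/3.
Step 3. Substitute back u = z**2: now 5*cos(3*z**2)/3.
Answer: 5*cos(3*z**2)/3.


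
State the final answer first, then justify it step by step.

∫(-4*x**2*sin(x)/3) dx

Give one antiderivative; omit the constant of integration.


The answer is 4*x**2*cos(x)/3 - 8*x*sin(x)/3 - 8*cos(x)/3.
Step 1. Integrate ∫(-4*x**2*sin(x)/3) dx by parts with u = x**2, dv = (-4*sin(x)/3) dx, so v = 4*cos(x)/3: now 4*x**2*cos(x)/3 + ∫(-8*x*cos(x)/3) dx.
Step 2. Integrate ∫(-8*x*cos(x)/3) dx by parts with u = x, dv = (-8*cos(x)/3) dx, so v = -8*sin(x)/3: now 4*x**2*cos(x)/3 - 8*x*sin(x)/3 + ∫(8*sin(x)/3) dx.
Step 3. Evaluate the standard form: now 4*x**2*cos(x)/3 - 8*x*sin(x)/3 - 8*cos(x)/3.
Answer: 4*x**2*cos(x)/3 - 8*x*sin(x)/3 - 8*cos(x)/3.


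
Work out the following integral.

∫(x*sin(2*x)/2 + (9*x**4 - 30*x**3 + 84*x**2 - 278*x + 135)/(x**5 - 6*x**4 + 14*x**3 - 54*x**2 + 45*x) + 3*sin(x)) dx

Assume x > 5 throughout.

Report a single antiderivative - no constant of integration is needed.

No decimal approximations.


Answer: -x*cos(2*x)/4 + 3*log(x) + 4*log(x - 5) + 2*log(x - 1) + sin(2*x)/8 - 3*cos(x) + 2*atan(x/3)/3.


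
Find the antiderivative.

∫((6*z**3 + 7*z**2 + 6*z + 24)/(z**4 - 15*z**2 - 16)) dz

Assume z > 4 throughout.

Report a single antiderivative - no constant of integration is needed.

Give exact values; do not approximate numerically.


Answer: 4*log(z - 4) + 2*log(z + 4) - atan(z).


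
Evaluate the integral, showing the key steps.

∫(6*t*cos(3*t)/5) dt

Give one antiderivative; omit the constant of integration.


Step 1. Integrate ∫(6*t*cos(3*t)/5) dt by parts with u = t, dv = (6*cos(3*t)/5) dt, so v = 2*sin(3*t)/5: now 2*t*sin(3*t)/5 + ∫(-2*sin(3*t)/5) dt.
Step 2. Evaluate the standard form: now 2*t*sin(3*t)/5 + 2*cos(3*t)/15.
Answer: 2*t*sin(3*t)/5 + 2*cos(3*t)/15.


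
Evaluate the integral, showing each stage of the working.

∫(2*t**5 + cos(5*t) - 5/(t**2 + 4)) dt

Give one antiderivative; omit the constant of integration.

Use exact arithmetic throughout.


Step 1. Rewrite: now ∫(2*t**5) dt + ∫(-5/(t**2 + 4)) dt + ∫(cos(5*t)) dt.
Step 2. Evaluate the standard form: now -5*atan(t/2)/2 + ∫(2*t**5) dt + ∫(cos(5*t)) dt.
Step 3. Evaluate the standard form: now t**6/3 - 5*atan(t/2)/2 + ∫(cos(5*t)) dt.
Step 4. Evaluate the standard form: now t**6/3 + sin(5*t)/5 - 5*atan(t/2)/2.
Answer: t**6/3 + sin(5*t)/5 - 5*atan(t/2)/2.


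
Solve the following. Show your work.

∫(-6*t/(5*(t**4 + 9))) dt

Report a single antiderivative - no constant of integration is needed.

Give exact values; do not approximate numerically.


Step 1. Substitute u = t**2, turning ∫(-6*t/(5*(t**4 + 9))) dt into ∫(-3/(5*(u**2 + 9))) du: now ∫(-3/(5*(u**2 + 9))) du.
Step 2. Evaluate the standard form: now -atan(u/3)/5.
Step 3. Substitute back u = t**2: now -atan(t**2/3)/5.
Answer: -atan(t**2/3)/5.


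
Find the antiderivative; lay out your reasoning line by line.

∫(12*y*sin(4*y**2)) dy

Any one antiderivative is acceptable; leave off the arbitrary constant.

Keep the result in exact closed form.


Step 1. Substitute u = y**2, turning ∫(12*y*sin(4*y**2)) dy into ∫(6*sin(4*u)) du: now ∫(6*sin(4*u)) du.
Step 2. Evaluate the standard form: now -3*cos(4*u)/2.
Step 3. Substitute back u = y**2: now -3*cos(4*y**2)/2.
Answer: -3*cos(4*y**2)/2.


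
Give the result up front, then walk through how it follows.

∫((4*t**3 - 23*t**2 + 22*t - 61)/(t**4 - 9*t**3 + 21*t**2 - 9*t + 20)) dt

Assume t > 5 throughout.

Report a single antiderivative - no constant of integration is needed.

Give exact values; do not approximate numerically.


The answer is -log(t - 5) + 5*log(t - 4) - 2*atan(t).
Step 1. Decompose ∫((4*t**3 - 23*t**2 + 22*t - 61)/(t**4 - 9*t**3 + 21*t**2 - 9*t + 20)) dt by partial fractions, (4*t**3 - 23*t**2 + 22*t - 61)/(t**4 - 9*t**3 + 21*t**2 - 9*t + 20) = -2/(t**2 + 1) + 5/(t - 4) - 1/(t - 5): now ∫(-1/(t - 5)) dt + ∫(5/(t - 4)) dt + ∫(-2/(t**2 + 1)) dt.
Step 2. Evaluate the standard form [assuming t > 4]: now 5*log(t - 4) + ∫(-1/(t - 5)) dt + ∫(-2/(t**2 + 1)) dt.
Step 3. Evaluate the standard form [assuming t > 5]: now -log(t - 5) + 5*log(t - 4) + ∫(-2/(t**2 + 1)) dt.
Step 4. Evaluate the standard form: now -log(t - 5) + 5*log(t - 4) - 2*atan(t).
Answer: -log(t - 5) + 5*log(t - 4) - 2*atan(t).


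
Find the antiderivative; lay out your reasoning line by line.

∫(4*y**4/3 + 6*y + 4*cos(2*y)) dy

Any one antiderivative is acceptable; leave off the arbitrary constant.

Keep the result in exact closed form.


Step 1. Rewrite: now ∫(6*y) dy + ∫(4*y**4/3) dy + ∫(4*cos(2*y)) dy.
Step 2. Evaluate the standard form: now 2*sin(2*y) + ∫(6*y) dy + ∫(4*y**4/3) dy.
Step 3. Evaluate the standard form: now 3*y**2 + 2*sin(2*y) + ∫(4*y**4/3) dy.
Step 4. Evaluate the standard form: now 4*y**5/15 + 3*y**2 + 2*sin(2*y).
Answer: 4*y**5/15 + 3*y**2 + 2*sin(2*y).


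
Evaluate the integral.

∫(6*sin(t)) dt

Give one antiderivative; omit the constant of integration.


Answer: -6*cos(t).


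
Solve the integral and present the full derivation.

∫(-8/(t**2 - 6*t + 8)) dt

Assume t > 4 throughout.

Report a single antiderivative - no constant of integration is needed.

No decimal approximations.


Step 1. Decompose ∫(-8/(t**2 - 6*t + 8)) dt by partial fractions, -8/(t**2 - 6*t + 8) = 4/(t - 2) - 4/(t - 4): now ∫(-4/(t - 4)) dt + ∫(4/(t - 2)) dt.
Step 2. Evaluate the standard form [assuming t > 4]: now -4*log(t - 4) + ∫(4/(t - 2)) dt.
Step 3. Evaluate the standard form [assuming t > 2]: now -4*log(t - 4) + 4*log(t - 2).
Answer: -4*log(t - 4) + 4*log(t - 2).


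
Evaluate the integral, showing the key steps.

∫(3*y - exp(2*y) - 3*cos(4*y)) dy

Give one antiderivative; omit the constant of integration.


Step 1. Rewrite: now ∫(3*y) dy + ∫(-exp(2*y)) dy + ∫(-3*cos(4*y)) dy.
Step 2. Evaluate the standard form: now -exp(2*y)/2 + ∫(3*y) dy + ∫(-3*cos(4*y)) dy.
Step 3. Evaluate the standard form: now 3*y**2/2 - exp(2*y)/2 + ∫(-3*cos(4*y)) dy.
Step 4. Evaluate the standard form: now 3*y**2/2 - exp(2*y)/2 - 3*sin(4*y)/4.
Answer: 3*y**2/2 - exp(2*y)/2 - 3*sin(4*y)/4.


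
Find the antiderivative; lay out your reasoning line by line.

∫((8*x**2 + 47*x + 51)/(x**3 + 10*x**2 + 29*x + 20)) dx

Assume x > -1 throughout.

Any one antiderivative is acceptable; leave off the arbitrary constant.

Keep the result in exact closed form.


Step 1. Decompose ∫((8*x**2 + 47*x + 51)/(x**3 + 10*x**2 + 29*x + 20)) dx by partial fractions, (8*x**2 + 47*x + 51)/(x**3 + 10*x**2 + 29*x + 20) = 4/(x + 5) + 3/(x + 4) + 1/(x + 1): now ∫(1/(x + 1)) dx + ∫(3/(x + 4)) dx + ∫(4/(x + 5)) dx.
Step 2. Evaluate the standard form [assuming x > -1]: now log(x + 1) + ∫(3/(x + 4)) dx + ∫(4/(x + 5)) dx.
Step 3. Evaluate the standard form [assuming x > -4]: now log(x + 1) + 3*log(x + 4) + ∫(4/(x + 5)) dx.
Step 4. Evaluate the standard form [assuming x > -5]: now log(x + 1) + 3*log(x + 4) + 4*log(x + 5).
Answer: log(x + 1) + 3*log(x + 4) + 4*log(x + 5).


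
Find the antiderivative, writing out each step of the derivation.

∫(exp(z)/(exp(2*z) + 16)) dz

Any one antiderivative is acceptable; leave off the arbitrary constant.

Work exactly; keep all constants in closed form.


Step 1. Substitute u = exp(z), turning ∫(exp(z)/(exp(2*z) + 16)) dz into ∫(1/(u**2 + 16)) du: now ∫(1/(u**2 + 16)) du.
Step 2. Evaluate the standard form: now atan(u/4)/4.
Step 3. Substitute back u = exp(z): now atan(exp(z)/4)/4.
Answer: atan(exp(z)/4)/4.


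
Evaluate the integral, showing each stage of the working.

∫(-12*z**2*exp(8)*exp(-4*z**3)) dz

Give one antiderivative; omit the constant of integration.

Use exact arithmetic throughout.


Step 1. Substitute u = z**3 - 2, turning ∫(-12*z**2*exp(8)*exp(-4*z**3)) dz into ∫(-4*exp(-4*u)) du: now ∫(-4*exp(-4*u)) du.
Step 2. Evaluate the standard form: now exp(-4*u).
Step 3. Substitute back u = z**3 - 2: now exp(8 - 4*z**3).
Answer: exp(8 - 4*z**3).


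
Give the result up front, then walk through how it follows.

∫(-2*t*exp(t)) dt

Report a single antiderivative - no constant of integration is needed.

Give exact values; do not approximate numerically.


The answer is -2*t*exp(t) + 2*exp(t).
Step 1. Integrate ∫(-2*t*exp(t)) dt by parts with u = t, dv = (-2*exp(t)) dt, so v = -2*exp(t): now -2*t*exp(t) + ∫(2*exp(t)) dt.
Step 2. Evaluate the standard form: now -2*t*exp(t) + 2*exp(t).
Answer: -2*t*exp(t) + 2*exp(t).


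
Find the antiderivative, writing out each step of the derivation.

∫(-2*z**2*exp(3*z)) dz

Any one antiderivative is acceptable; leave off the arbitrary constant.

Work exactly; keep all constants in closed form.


Step 1. Integrate ∫(-2*z**2*exp(3*z)) dz by parts with u = z**2, dv = (-2*exp(3*z)) dz, so v = -2*exp(3*z)/3: now -2*z**2*exp(3*z)/3 + ∫(4*z*exp(3*z)/3) dz.
Step 2. Integrate ∫(4*z*exp(3*z)/3) dz by parts with u = z, dv = (4*exp(3*z)/3) dz, so v = 4*exp(3*z)/9: now -2*z**2*exp(3*z)/3 + 4*z*exp(3*z)/9 + ∫(-4*exp(3*z)/9) dz.
Step 3. Evaluate the standard form: now -2*z**2*exp(3*z)/3 + 4*z*exp(3*z)/9 - 4*exp(3*z)/27.
Answer: -2*z**2*exp(3*z)/3 + 4*z*exp(3*z)/9 - 4*exp(3*z)/27.


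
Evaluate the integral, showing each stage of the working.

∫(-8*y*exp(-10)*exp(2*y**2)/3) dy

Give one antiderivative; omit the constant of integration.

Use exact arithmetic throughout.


Step 1. Substitute u = y**2 - 5, turning ∫(-8*y*exp(-10)*exp(2*y**2)/3) dy into ∫(-4*exp(2*u)/3) du: now ∫(-4*exp(2*u)/3) du.
Step 2. Evaluate the standard form: now -2*exp(2*u)/3.
Step 3. Substitute back u = y**2 - 5: now -2*exp(2*y**2 - 10)/3.
Answer: -2*exp(2*y**2 - 10)/3.


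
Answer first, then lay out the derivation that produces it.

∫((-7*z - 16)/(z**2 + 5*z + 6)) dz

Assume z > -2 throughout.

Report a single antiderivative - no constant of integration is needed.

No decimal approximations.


The answer is -2*log(z + 2) - 5*log(z + 3).
Step 1. Decompose ∫((-7*z - 16)/(z**2 + 5*z + 6)) dz by partial fractions, (-7*z - 16)/(z**2 + 5*z + 6) = -5/(z + 3) - 2/(z + 2): now ∫(-2/(z + 2)) dz + ∫(-5/(z + 3)) dz.
Step 2. Evaluate the standard form [assuming z > -3]: now -5*log(z + 3) + ∫(-2/(z + 2)) dz.
Step 3. Evaluate the standard form [assuming z > -2]: now -2*log(z + 2) - 5*log(z + 3).
Answer: -2*log(z + 2) - 5*log(z + 3).


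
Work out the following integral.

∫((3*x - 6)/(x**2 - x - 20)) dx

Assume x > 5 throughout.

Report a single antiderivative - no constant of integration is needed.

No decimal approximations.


Answer: log(x - 5) + 2*log(x + 4).


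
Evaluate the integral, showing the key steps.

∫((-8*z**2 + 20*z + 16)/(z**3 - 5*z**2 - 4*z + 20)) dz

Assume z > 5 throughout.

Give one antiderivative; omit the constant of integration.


Step 1. Decompose ∫((-8*z**2 + 20*z + 16)/(z**3 - 5*z**2 - 4*z + 20)) dz by partial fractions, (-8*z**2 + 20*z + 16)/(z**3 - 5*z**2 - 4*z + 20) = -2/(z + 2) - 2/(z - 2) - 4/(z - 5): now ∫(-4/(z - 5)) dz + ∫(-2/(z - 2)) dz + ∫(-2/(z + 2)) dz.
Step 2. Evaluate the standard form [assuming z > 2]: now -2*log(z - 2) + ∫(-4/(z - 5)) dz + ∫(-2/(z + 2)) dz.
Step 3. Evaluate the standard form [assuming z > -2]: now -2*log(z - 2) - 2*log(z + 2) + ∫(-4/(z - 5)) dz.
Step 4. Evaluate the standard form [assuming z > 5]: now -4*log(z - 5) - 2*log(z - 2) - 2*log(z + 2).
Answer: -4*log(z - 5) - 2*log(z - 2) - 2*log(z + 2).


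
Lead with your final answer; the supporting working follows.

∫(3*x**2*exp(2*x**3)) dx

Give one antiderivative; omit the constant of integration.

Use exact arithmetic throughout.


The answer is exp(2*x**3)/2.
Step 1. Substitute u = x**3, turning ∫(3*x**2*exp(2*x**3)) dx into ∫(exp(2*u)) du: now ∫(exp(2*u)) du.
Step 2. Evaluate the standard form: now exp(2*u)/2.
Step 3. Substitute back u = x**3: now exp(2*x**3)/2.
Answer: exp(2*x**3)/2.


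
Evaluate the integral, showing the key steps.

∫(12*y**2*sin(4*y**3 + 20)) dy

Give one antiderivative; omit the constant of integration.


Step 1. Substitute u = y**3 + 5, turning ∫(12*y**2*sin(4*y**3 + 20)) dy into ∫(4*sin(4*u)) du: now ∫(4*sin(4*u)) du.
Step 2. Evaluate the standard form: now -cos(4*u).
Step 3. Substitute back u = y**3 + 5: now -cos(4*y**3 + 20).
Answer: -cos(4*y**3 + 20).


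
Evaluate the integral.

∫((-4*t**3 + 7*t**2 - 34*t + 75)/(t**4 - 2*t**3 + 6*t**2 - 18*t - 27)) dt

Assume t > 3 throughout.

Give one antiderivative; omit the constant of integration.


Answer: -log(t - 3) - 3*log(t + 1) - atan(t/3)/3.


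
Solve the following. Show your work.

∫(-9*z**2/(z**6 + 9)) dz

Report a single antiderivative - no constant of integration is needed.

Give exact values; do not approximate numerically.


Step 1. Substitute u = z**3, turning ∫(-9*z**2/(z**6 + 9)) dz into ∫(-3/(u**2 + 9)) du: now ∫(-3/(u**2 + 9)) du.
Step 2. Evaluate the standard form: now -atan(u/3).
Step 3. Substitute back u = z**3: now -atan(z**3/3).
Answer: -atan(z**3/3).


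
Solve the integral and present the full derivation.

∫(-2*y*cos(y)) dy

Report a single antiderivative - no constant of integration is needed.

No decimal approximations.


Step 1. Integrate ∫(-2*y*cos(y)) dy by parts with u = y, dv = (-2*cos(y)) dy, so v = -2*sin(y): now -2*y*sin(y) + ∫(2*sin(y)) dy.
Step 2. Evaluate the standard form: now -2*y*sin(y) - 2*cos(y).
Answer: -2*y*sin(y) - 2*cos(y).


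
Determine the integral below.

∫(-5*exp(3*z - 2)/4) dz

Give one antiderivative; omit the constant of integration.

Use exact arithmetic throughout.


Answer: -5*exp(3*z - 2)/12.


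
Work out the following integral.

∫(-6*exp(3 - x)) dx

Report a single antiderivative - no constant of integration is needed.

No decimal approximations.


Answer: 6*exp(3 - x).


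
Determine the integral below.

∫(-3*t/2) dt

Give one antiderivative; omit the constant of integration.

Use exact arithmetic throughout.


Answer: -3*t**2/4.


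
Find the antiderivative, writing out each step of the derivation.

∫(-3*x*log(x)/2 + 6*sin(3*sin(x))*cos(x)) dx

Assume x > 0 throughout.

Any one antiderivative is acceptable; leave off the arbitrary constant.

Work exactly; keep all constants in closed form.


Step 1. Rewrite: now ∫(-3*x*log(x)/2) dx + ∫(6*sin(3*sin(x))*cos(x)) dx.
Step 2. Integrate ∫(-3*x*log(x)/2) dx by parts with u = log(x), dv = (-3*x/2) dx, so v = -3*x**2/4 [assuming x > 0]: now -3*x**2*log(x)/4 + ∫(3*x/4) dx + ∫(6*sin(3*sin(x))*cos(x)) dx.
Step 3. Evaluate the standard form: now -3*x**2*log(x)/4 + 3*x**2/8 + ∫(6*sin(3*sin(x))*cos(x)) dx.
Step 4. Substitute u = sin(x), turning ∫(6*sin(3*sin(x))*cos(x)) dx into ∫(6*sin(3*u)) du: now -3*x**2*log(x)/4 + 3*x**2/8 + ∫(6*sin(3*u)) du.
Step 5. Evaluate the standard form: now -3*x**2*log(x)/4 + 3*x**2/8 - 2*cos(3*u).
Step 6. Substitute back u = sin(x): now -3*x**2*log(x)/4 + 3*x**2/8 - 2*cos(3*sin(x)).
Answer: -3*x**2*log(x)/4 + 3*x**2/8 - 2*cos(3*sin(x)).


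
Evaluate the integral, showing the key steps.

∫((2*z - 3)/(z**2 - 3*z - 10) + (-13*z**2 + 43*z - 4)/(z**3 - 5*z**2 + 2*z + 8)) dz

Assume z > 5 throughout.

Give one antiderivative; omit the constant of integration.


Step 1. Rewrite: now ∫((2*z - 3)/(z**2 - 3*z - 10)) dz + ∫((-13*z**2 + 43*z - 4)/(z**3 - 5*z**2 + 2*z + 8)) dz.
Step 2. Decompose ∫((2*z - 3)/(z**2 - 3*z - 10)) dz by partial fractions, (2*z - 3)/(z**2 - 3*z - 10) = 1/(z + 2) + 1/(z - 5): now ∫((-13*z**2 + 43*z - 4)/(z**3 - 5*z**2 + 2*z + 8)) dz + ∫(1/(z - 5)) dz + ∫(1/(z + 2)) dz.
Step 3. Evaluate the standard form [assuming z > -2]: now log(z + 2) + ∫((-13*z**2 + 43*z - 4)/(z**3 - 5*z**2 + 2*z + 8)) dz + ∫(1/(z - 5)) dz.
Step 4. Evaluate the standard form [assuming z > 5]: now log(z - 5) + log(z + 2) + ∫((-13*z**2 + 43*z - 4)/(z**3 - 5*z**2 + 2*z + 8)) dz.
Step 5. Decompose ∫((-13*z**2 + 43*z - 4)/(z**3 - 5*z**2 + 2*z + 8)) dz by partial fractions, (-13*z**2 + 43*z - 4)/(z**3 - 5*z**2 + 2*z + 8) = -4/(z + 1) - 5/(z - 2) - 4/(z - 4): now log(z - 5) + log(z + 2) + ∫(-4/(z - 4)) dz + ∫(-5/(z - 2)) dz + ∫(-4/(z + 1)) dz.
Step 6. Evaluate the standard form [assuming z > -1]: now log(z - 5) - 4*log(z + 1) + log(z + 2) + ∫(-4/(z - 4)) dz + ∫(-5/(z - 2)) dz.
Step 7. Evaluate the standard form [assuming z > 4]: now log(z - 5) - 4*log(z - 4) - 4*log(z + 1) + log(z + 2) + ∫(-5/(z - 2)) dz.
Step 8. Evaluate the standard form [assuming z > 2]: now log(z - 5) - 4*log(z - 4) - 5*log(z - 2) - 4*log(z + 1) + log(z + 2).
Answer: log(z - 5) - 4*log(z - 4) - 5*log(z - 2) - 4*log(z + 1) + log(z + 2).


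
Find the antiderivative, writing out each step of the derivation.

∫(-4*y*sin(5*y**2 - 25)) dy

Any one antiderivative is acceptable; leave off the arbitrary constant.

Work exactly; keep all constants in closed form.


Step 1. Substitute u = y**2 - 5, turning ∫(-4*y*sin(5*y**2 - 25)) dy into ∫(-2*sin(5*u)) du: now ∫(-2*sin(5*u)) du.
Step 2. Evaluate the standard form: now 2*cos(5*u)/5.
Step 3. Substitute back u = y**2 - 5: now 2*cos(5*y**2 - 25)/5.
Answer: 2*cos(5*y**2 - 25)/5.


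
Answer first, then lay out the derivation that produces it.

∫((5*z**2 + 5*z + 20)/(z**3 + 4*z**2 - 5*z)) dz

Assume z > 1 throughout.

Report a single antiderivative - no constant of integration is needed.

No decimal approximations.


The answer is -4*log(z) + 5*log(z - 1) + 4*log(z + 5).
Step 1. Decompose ∫((5*z**2 + 5*z + 20)/(z**3 + 4*z**2 - 5*z)) dz by partial fractions, (5*z**2 + 5*z + 20)/(z**3 + 4*z**2 - 5*z) = 4/(z + 5) + 5/(z - 1) - 4/z: now ∫(-4/z) dz + ∫(5/(z - 1)) dz + ∫(4/(z + 5)) dz.
Step 2. Evaluate the standard form [assuming z > -5]: now 4*log(z + 5) + ∫(-4/z) dz + ∫(5/(z - 1)) dz.
Step 3. Evaluate the standard form [assuming z > 0]: now -4*log(z) + 4*log(z + 5) + ∫(5/(z - 1)) dz.
Step 4. Evaluate the standard form [assuming z > 1]: now -4*log(z) + 5*log(z - 1) + 4*log(z + 5).
Answer: -4*log(z) + 5*log(z - 1) + 4*log(z + 5).


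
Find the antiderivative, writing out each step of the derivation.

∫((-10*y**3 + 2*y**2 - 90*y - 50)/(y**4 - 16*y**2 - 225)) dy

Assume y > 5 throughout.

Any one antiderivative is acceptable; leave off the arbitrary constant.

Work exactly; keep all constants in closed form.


Step 1. Decompose ∫((-10*y**3 + 2*y**2 - 90*y - 50)/(y**4 - 16*y**2 - 225)) dy by partial fractions, (-10*y**3 + 2*y**2 - 90*y - 50)/(y**4 - 16*y**2 - 225) = 2/(y**2 + 9) - 5/(y + 5) - 5/(y - 5): now ∫(-5/(y - 5)) dy + ∫(-5/(y + 5)) dy + ∫(2/(y**2 + 9)) dy.
Step 2. Evaluate the standard form [assuming y > -5]: now -5*log(y + 5) + ∫(-5/(y - 5)) dy + ∫(2/(y**2 + 9)) dy.
Step 3. Evaluate the standard form [assuming y > 5]: now -5*log(y - 5) - 5*log(y + 5) + ∫(2/(y**2 + 9)) dy.
Step 4. Evaluate the standard form: now -5*log(y - 5) - 5*log(y + 5) + 2*atan(y/3)/3.
Answer: -5*log(y - 5) - 5*log(y + 5) + 2*atan(y/3)/3.
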